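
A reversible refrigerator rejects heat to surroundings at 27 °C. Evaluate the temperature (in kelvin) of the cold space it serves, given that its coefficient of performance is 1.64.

T_C ≈ 186 K

T_H = 27 °C → 27 + 273.15 = 300.15 K.
COP_R = T_C/(T_H − T_C) ⇒ T_C = T_H·COP_R/(1 + COP_R) = 300.15 × 1.64/(1 + 1.64) = 186 K.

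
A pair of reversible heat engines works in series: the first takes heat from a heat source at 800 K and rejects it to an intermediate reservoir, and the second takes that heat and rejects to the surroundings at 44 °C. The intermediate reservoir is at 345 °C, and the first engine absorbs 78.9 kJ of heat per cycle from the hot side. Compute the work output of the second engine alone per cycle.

T_C = 44 °C → 44 + 273.15 = 317.15 K.
T_m = 345 °C → 345 + 273.15 = 618.15 K.
Heat entering the second stage: Q_m = Q_H·(T_m/T_H) = 78.9 × 618.15/800.00 = 61.0 kJ.
Second-stage efficiency η₂ = 1 − T_C/T_m = 1 − 317.15/618.15 = 0.4869, so W₂ = η₂·Q_m = 29.7 kJ.

W₂ ≈ 29.7 kJ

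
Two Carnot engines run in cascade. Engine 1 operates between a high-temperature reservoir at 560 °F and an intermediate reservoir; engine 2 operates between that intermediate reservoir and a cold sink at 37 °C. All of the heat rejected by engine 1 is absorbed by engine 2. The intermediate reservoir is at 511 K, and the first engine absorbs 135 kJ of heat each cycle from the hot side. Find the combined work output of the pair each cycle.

W_total ≈ 61.1 kJ

T_H = 560 °F → (560 − 32) × 5/9 = 293.33 °C = 566.48 K.
T_C = 37 °C → 37 + 273.15 = 310.15 K.
Two reversible stages in series are equivalent to a single Carnot engine between T_H and T_C, so η_total = 1 − T_C/T_H = 1 − 310.15/566.48 = 0.4525.
W_total = η_total · Q_H = 0.4525 × 135 = 61.1 kJ.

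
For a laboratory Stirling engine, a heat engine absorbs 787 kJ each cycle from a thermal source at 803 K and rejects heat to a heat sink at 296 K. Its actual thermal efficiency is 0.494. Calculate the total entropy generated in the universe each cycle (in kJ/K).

ΔS_univ ≈ 0.365 kJ/K

W = η·Q_H = 0.494 × 787 = 388.8 kJ, so Q_C = Q_H − W = 398.2 kJ.
The hot reservoir loses entropy Q_H/T_H = 787/803.00 = 0.9801 kJ/K; the cold reservoir gains Q_C/T_C = 398.2/296.00 = 1.345 kJ/K.
ΔS_univ = −Q_H/T_H + Q_C/T_C = 0.365 kJ/K (> 0, since η = 0.494 < η_Carnot = 0.631).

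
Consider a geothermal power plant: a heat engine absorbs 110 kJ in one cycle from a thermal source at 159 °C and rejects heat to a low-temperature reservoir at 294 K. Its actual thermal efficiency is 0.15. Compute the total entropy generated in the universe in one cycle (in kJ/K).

ΔS_univ ≈ 0.06349 kJ/K

T_H = 159 °C → 159 + 273.15 = 432.15 K.
W = η·Q_H = 0.15 × 110 = 16.50 kJ, so Q_C = Q_H − W = 93.50 kJ.
Entropy balance on the reservoirs: −Q_H/T_H = -0.2545 kJ/K, +Q_C/T_C = 0.3180 kJ/K.
ΔS_univ = −Q_H/T_H + Q_C/T_C = 0.06349 kJ/K (> 0, since η = 0.15 < η_Carnot = 0.320).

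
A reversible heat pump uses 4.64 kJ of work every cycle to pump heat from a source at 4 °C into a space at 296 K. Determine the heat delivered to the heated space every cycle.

T_C = 4 °C → 4 + 273.15 = 277.15 K.
The Carnot heat-pump COP is COP_HP = T_H/(T_H − T_C) = 296.00/18.85 = 15.7029.
Q_H = COP_HP · W = 15.7029 × 4.64 = 72.9 kJ.

Q_H ≈ 72.9 kJ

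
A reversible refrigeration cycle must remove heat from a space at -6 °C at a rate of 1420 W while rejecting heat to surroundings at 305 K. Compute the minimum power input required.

Ẇ_in ≈ 201 W

T_C = -6 °C → -6 + 273.15 = 267.15 K.
Carnot COP: COP_R = T_C/(T_H − T_C) = 267.15/37.85 = 7.0581.
W = Q_C/COP_R = 1420/7.0581 = 201 W.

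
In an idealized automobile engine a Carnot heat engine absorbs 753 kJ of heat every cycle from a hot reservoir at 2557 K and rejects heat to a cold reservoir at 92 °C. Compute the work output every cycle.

W ≈ 645 kJ

T_C = 92 °C → 92 + 273.15 = 365.15 K.
The Carnot efficiency is η = 1 − T_C/T_H = 1 − 365.15/2557.00 = 0.8572.
W = η·Q_H = 0.8572 × 753 = 645 kJ.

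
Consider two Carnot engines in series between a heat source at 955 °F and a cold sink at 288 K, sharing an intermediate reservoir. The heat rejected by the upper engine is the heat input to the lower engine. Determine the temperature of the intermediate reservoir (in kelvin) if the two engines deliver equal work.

T_m ≈ 537.0 K

T_H = 955 °F → (955 − 32) × 5/9 = 512.78 °C = 785.93 K.
For reversible stages Q_m = Q_H·(T_m/T_H). Setting W₁ = Q_H(1 − T_m/T_H) equal to W₂ = Q_m(1 − T_C/T_m) = Q_H·(T_m − T_C)/T_H gives T_H − T_m = T_m − T_C, so T_m = (T_H + T_C)/2 = (785.93 + 288.00)/2 = 537.0 K.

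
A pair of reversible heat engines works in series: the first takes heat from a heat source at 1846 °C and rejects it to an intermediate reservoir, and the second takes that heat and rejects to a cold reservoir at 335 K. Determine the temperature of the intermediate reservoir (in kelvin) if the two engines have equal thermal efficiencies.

T_H = 1846 °C → 1846 + 273.15 = 2119.15 K.
Equal efficiencies require 1 − T_m/T_H = 1 − T_C/T_m, i.e. T_m/T_H = T_C/T_m, so T_m = √(T_H·T_C) = √(2119.15 × 335.00) = 843 K.

T_m ≈ 843 K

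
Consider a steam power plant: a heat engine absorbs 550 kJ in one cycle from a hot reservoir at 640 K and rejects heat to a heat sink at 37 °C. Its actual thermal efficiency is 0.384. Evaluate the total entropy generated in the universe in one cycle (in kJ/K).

T_C = 37 °C → 37 + 273.15 = 310.15 K.
W = η·Q_H = 0.384 × 550 = 211.2 kJ, so Q_C = Q_H − W = 338.8 kJ.
Entropy balance on the reservoirs: −Q_H/T_H = -0.8594 kJ/K, +Q_C/T_C = 1.092 kJ/K.
ΔS_univ = −Q_H/T_H + Q_C/T_C = 0.2330 kJ/K (> 0, since η = 0.384 < η_Carnot = 0.515).

ΔS_univ ≈ 0.2330 kJ/K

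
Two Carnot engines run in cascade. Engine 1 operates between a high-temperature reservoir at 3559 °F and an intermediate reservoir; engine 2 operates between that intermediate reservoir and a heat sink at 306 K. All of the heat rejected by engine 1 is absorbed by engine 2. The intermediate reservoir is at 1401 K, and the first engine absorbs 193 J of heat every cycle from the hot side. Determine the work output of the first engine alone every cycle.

T_H = 3559 °F → (3559 − 32) × 5/9 = 1959.44 °C = 2232.59 K.
First-stage efficiency η₁ = 1 − T_m/T_H = 1 − 1401.00/2232.59 = 0.3725.
W₁ = η₁·Q_H = 0.3725 × 193 = 71.9 J.

W₁ ≈ 71.9 J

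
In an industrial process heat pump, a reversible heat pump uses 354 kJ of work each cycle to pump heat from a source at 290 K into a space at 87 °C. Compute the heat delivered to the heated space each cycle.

Q_H ≈ 1820 kJ

T_H = 87 °C → 87 + 273.15 = 360.15 K.
For a reversible heat pump, COP_HP = T_H/(T_H − T_C) = 360.15/70.15 = 5.1340.
Q_H = COP_HP · W = 5.1340 × 354 = 1820 kJ.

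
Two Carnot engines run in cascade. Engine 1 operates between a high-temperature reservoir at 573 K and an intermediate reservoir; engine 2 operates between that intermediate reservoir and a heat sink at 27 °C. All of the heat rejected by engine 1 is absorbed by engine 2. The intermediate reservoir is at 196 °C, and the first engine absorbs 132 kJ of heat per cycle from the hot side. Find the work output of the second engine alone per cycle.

W₂ ≈ 38.93 kJ

T_C = 27 °C → 27 + 273.15 = 300.15 K.
T_m = 196 °C → 196 + 273.15 = 469.15 K.
Heat entering the second stage: Q_m = Q_H·(T_m/T_H) = 132 × 469.15/573.00 = 108.1 kJ.
Second-stage efficiency η₂ = 1 − T_C/T_m = 1 − 300.15/469.15 = 0.3602, so W₂ = η₂·Q_m = 38.93 kJ.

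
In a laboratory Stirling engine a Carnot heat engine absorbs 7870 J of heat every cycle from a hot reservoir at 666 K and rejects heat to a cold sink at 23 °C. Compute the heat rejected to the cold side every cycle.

Q_C ≈ 3500 J

T_C = 23 °C → 23 + 273.15 = 296.15 K.
Carnot efficiency: η = 1 − T_C/T_H = 1 − 296.15/666.00 = 0.5553.
For a reversible cycle Q_C/Q_H = T_C/T_H, so Q_C = 7870 × 296.15/666.00 = 3500 J.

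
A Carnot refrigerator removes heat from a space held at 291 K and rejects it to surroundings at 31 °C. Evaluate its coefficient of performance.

T_H = 31 °C → 31 + 273.15 = 304.15 K.
Carnot COP: COP_R = T_C/(T_H − T_C) = 291.00/(304.15 − 291.00) = 22.13.

COP_R ≈ 22.13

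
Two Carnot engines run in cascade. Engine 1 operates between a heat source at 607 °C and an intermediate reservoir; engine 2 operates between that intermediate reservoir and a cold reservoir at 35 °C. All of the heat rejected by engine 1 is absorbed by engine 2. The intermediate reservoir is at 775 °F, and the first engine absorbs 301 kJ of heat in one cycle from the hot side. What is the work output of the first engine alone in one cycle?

W₁ ≈ 66.42 kJ

T_H = 607 °C → 607 + 273.15 = 880.15 K.
T_C = 35 °C → 35 + 273.15 = 308.15 K.
T_m = 775 °F → (775 − 32) × 5/9 = 412.78 °C = 685.93 K.
First-stage efficiency η₁ = 1 − T_m/T_H = 1 − 685.93/880.15 = 0.2207.
W₁ = η₁·Q_H = 0.2207 × 301 = 66.42 kJ.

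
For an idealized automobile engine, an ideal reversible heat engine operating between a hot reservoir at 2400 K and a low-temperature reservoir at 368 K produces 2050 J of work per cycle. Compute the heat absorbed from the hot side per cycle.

Q_H ≈ 2420 J

The Carnot efficiency is η = 1 − T_C/T_H = 1 − 368.00/2400.00 = 0.8467.
Q_H = W/η = 2050/0.8467 = 2420 J.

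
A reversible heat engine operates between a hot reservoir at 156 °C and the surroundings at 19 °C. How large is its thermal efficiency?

T_H = 156 °C → 156 + 273.15 = 429.15 K.
T_C = 19 °C → 19 + 273.15 = 292.15 K.
Carnot efficiency: η = 1 − T_C/T_H = 1 − 292.15/429.15 = 0.319.

η ≈ 0.319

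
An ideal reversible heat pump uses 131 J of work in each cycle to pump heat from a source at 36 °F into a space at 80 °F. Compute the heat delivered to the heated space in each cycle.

T_H = 80 °F → (80 − 32) × 5/9 = 26.67 °C = 299.82 K.
T_C = 36 °F → (36 − 32) × 5/9 = 2.22 °C = 275.37 K.
COP_HP = T_H/(T_H − T_C) = 299.82/24.44 = 12.2652.
Q_H = COP_HP · W = 12.2652 × 131 = 1607 J.

Q_H ≈ 1607 J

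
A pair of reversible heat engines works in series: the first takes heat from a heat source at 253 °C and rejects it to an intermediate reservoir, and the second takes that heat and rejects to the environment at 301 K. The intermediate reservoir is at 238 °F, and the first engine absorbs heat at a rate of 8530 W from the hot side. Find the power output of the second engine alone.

T_H = 253 °C → 253 + 273.15 = 526.15 K.
T_m = 238 °F → (238 − 32) × 5/9 = 114.44 °C = 387.59 K.
Heat entering the second stage: Q_m = Q_H·(T_m/T_H) = 8530 × 387.59/526.15 = 6284 W.
Second-stage efficiency η₂ = 1 − T_C/T_m = 1 − 301.00/387.59 = 0.2234, so W₂ = η₂·Q_m = 1404 W.

Ẇ₂ ≈ 1404 W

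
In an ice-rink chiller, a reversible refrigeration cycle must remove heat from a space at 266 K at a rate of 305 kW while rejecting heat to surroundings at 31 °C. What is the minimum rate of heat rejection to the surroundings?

Q̇_H ≈ 349 kW

T_H = 31 °C → 31 + 273.15 = 304.15 K.
For a reversible cycle Q_H/Q_C = T_H/T_C, so Q_H = Q_C·T_H/T_C = 305 × 304.15/266.00 = 349 kW.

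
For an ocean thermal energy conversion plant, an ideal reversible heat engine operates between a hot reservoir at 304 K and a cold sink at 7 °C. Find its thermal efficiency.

η ≈ 0.0785

T_C = 7 °C → 7 + 273.15 = 280.15 K.
η_rev = 1 − T_C/T_H = 1 − 280.15/304.00 = 0.0785.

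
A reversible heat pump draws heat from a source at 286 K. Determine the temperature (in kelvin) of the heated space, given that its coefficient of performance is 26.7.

T_H ≈ 297 K

COP_HP = T_H/(T_H − T_C) ⇒ T_H = T_C·COP_HP/(COP_HP − 1) = 286.00 × 26.7/(26.7 − 1) = 297 K.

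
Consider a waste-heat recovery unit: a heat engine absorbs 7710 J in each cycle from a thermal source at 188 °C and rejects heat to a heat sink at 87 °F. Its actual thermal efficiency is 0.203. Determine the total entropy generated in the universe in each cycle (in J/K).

ΔS_univ ≈ 3.51 J/K

T_H = 188 °C → 188 + 273.15 = 461.15 K.
T_C = 87 °F → (87 − 32) × 5/9 = 30.56 °C = 303.71 K.
W = η·Q_H = 0.203 × 7710 = 1565 J, so Q_C = Q_H − W = 6145 J.
Entropy balance on the reservoirs: −Q_H/T_H = -16.72 J/K, +Q_C/T_C = 20.23 J/K.
ΔS_univ = −Q_H/T_H + Q_C/T_C = 3.51 J/K (> 0, since η = 0.203 < η_Carnot = 0.341).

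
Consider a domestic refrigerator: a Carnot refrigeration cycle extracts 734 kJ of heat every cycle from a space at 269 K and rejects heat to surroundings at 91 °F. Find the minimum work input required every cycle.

T_H = 91 °F → (91 − 32) × 5/9 = 32.78 °C = 305.93 K.
COP_R = T_C/(T_H − T_C) = 269.00/36.93 = 7.2845.
W = Q_C/COP_R = 734/7.2845 = 101 kJ.

W_in ≈ 101 kJ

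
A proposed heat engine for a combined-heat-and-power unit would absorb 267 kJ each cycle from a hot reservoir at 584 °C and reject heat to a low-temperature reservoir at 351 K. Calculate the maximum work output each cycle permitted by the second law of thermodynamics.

W_max ≈ 158 kJ

T_H = 584 °C → 584 + 273.15 = 857.15 K.
The second-law ceiling is the Carnot efficiency, η_max = 1 − T_C/T_H = 1 − 351.00/857.15 = 0.5905.
W_max = η_max · Q_H = 0.5905 × 267 = 158 kJ.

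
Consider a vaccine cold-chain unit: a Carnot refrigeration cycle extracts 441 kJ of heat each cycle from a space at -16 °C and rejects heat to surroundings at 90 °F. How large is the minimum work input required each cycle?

W_in ≈ 82.7 kJ

T_H = 90 °F → (90 − 32) × 5/9 = 32.22 °C = 305.37 K.
T_C = -16 °C → -16 + 273.15 = 257.15 K.
Carnot COP: COP_R = T_C/(T_H − T_C) = 257.15/48.22 = 5.3326.
W = Q_C/COP_R = 441/5.3326 = 82.7 kJ.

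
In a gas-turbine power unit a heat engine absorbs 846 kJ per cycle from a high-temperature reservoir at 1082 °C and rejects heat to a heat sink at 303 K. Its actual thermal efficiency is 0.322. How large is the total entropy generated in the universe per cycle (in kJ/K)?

T_H = 1082 °C → 1082 + 273.15 = 1355.15 K.
W = η·Q_H = 0.322 × 846 = 272.4 kJ, so Q_C = Q_H − W = 573.6 kJ.
Entropy balance on the reservoirs: −Q_H/T_H = -0.6243 kJ/K, +Q_C/T_C = 1.893 kJ/K.
ΔS_univ = −Q_H/T_H + Q_C/T_C = 1.27 kJ/K (> 0, since η = 0.322 < η_Carnot = 0.776).

ΔS_univ ≈ 1.27 kJ/K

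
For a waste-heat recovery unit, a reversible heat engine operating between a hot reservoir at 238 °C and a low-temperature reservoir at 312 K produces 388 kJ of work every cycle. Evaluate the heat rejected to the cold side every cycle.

Q_C ≈ 608 kJ

T_H = 238 °C → 238 + 273.15 = 511.15 K.
η_rev = 1 − T_C/T_H = 1 − 312.00/511.15 = 0.3896.
Since Q_C/Q_H = T_C/T_H and Q_H = W/η, Q_C = W·T_C/(T_H − T_C) = 388 × 312.00/199.15 = 608 kJ.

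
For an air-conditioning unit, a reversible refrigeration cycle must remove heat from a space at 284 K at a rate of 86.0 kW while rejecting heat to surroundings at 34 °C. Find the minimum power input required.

T_H = 34 °C → 34 + 273.15 = 307.15 K.
For a reversible refrigerator, COP_R = T_C/(T_H − T_C) = 284.00/23.15 = 12.2678.
W = Q_C/COP_R = 86.0/12.2678 = 7.01 kW.

Ẇ_in ≈ 7.01 kW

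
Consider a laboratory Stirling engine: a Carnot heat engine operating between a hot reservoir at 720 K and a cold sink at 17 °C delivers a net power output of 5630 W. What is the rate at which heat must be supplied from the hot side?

T_C = 17 °C → 17 + 273.15 = 290.15 K.
The Carnot efficiency is η = 1 − T_C/T_H = 1 − 290.15/720.00 = 0.5970.
Q_H = W/η = 5630/0.5970 = 9430 W.

Q̇_H ≈ 9430 W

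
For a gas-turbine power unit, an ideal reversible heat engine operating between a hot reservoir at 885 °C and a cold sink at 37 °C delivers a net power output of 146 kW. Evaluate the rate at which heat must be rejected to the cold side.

Q̇_C ≈ 53.4 kW

T_H = 885 °C → 885 + 273.15 = 1158.15 K.
T_C = 37 °C → 37 + 273.15 = 310.15 K.
η_rev = 1 − T_C/T_H = 1 − 310.15/1158.15 = 0.7322.
Since Q_C/Q_H = T_C/T_H and Q_H = W/η, Q_C = W·T_C/(T_H − T_C) = 146 × 310.15/848.00 = 53.4 kW.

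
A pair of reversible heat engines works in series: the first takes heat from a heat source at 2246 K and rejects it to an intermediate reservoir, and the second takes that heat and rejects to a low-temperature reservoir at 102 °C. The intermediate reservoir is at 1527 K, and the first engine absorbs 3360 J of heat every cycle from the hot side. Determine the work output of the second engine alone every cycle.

W₂ ≈ 1723 J

T_C = 102 °C → 102 + 273.15 = 375.15 K.
Heat entering the second stage: Q_m = Q_H·(T_m/T_H) = 3360 × 1527.00/2246.00 = 2284 J.
Second-stage efficiency η₂ = 1 − T_C/T_m = 1 − 375.15/1527.00 = 0.7543, so W₂ = η₂·Q_m = 1723 J.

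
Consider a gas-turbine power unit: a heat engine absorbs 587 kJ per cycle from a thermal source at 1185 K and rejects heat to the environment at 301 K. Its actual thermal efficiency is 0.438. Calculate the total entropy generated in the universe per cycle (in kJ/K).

W = η·Q_H = 0.438 × 587 = 257.1 kJ, so Q_C = Q_H − W = 329.9 kJ.
Reservoir entropy changes: ΔS_H = −Q_H/T_H = −587/1185.00 = -0.4954 kJ/K and ΔS_C = +Q_C/T_C = 329.9/301.00 = 1.096 kJ/K.
ΔS_univ = −Q_H/T_H + Q_C/T_C = 0.6006 kJ/K (> 0, since η = 0.438 < η_Carnot = 0.746).

ΔS_univ ≈ 0.6006 kJ/K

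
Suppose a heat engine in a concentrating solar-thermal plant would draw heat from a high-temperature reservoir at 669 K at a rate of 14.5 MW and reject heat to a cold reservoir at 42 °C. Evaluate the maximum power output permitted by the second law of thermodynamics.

Ẇ_max ≈ 7.67 MW

T_C = 42 °C → 42 + 273.15 = 315.15 K.
The second-law ceiling is the Carnot efficiency, η_max = 1 − T_C/T_H = 1 − 315.15/669.00 = 0.5289.
W_max = η_max · Q_H = 0.5289 × 14.5 = 7.67 MW.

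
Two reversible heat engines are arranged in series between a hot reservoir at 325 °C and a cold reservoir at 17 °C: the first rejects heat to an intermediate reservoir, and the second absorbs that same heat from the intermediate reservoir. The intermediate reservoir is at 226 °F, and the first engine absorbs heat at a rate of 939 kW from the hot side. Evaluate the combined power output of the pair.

T_H = 325 °C → 325 + 273.15 = 598.15 K.
T_C = 17 °C → 17 + 273.15 = 290.15 K.
Two reversible stages in series are equivalent to a single Carnot engine between T_H and T_C, so η_total = 1 − T_C/T_H = 1 − 290.15/598.15 = 0.5149.
W_total = η_total · Q_H = 0.5149 × 939 = 484 kW.

Ẇ_total ≈ 484 kW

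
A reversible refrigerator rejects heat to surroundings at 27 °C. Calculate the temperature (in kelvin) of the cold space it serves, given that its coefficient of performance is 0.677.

T_H = 27 °C → 27 + 273.15 = 300.15 K.
COP_R = T_C/(T_H − T_C) ⇒ T_C = T_H·COP_R/(1 + COP_R) = 300.15 × 0.677/(1 + 0.677) = 121.2 K.

T_C ≈ 121.2 K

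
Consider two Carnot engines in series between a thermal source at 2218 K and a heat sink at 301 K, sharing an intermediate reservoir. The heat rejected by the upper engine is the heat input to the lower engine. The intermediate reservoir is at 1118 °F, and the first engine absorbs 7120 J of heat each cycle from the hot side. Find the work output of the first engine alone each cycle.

T_m = 1118 °F → (1118 − 32) × 5/9 = 603.33 °C = 876.48 K.
First-stage efficiency η₁ = 1 − T_m/T_H = 1 − 876.48/2218.00 = 0.6048.
W₁ = η₁·Q_H = 0.6048 × 7120 = 4310 J.

W₁ ≈ 4310 J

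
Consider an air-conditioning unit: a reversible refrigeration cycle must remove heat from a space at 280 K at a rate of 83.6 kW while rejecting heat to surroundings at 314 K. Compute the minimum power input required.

Ẇ_in ≈ 10.2 kW

Carnot COP: COP_R = T_C/(T_H − T_C) = 280.00/34.00 = 8.2353.
W = Q_C/COP_R = 83.6/8.2353 = 10.2 kW.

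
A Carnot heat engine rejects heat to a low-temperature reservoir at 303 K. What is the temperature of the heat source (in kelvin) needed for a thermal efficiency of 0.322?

From η = 1 − T_C/T_H, solving for T_H gives T_H = T_C/(1 − η) = 303.00/(1 − 0.322) = 447 K.

T_H ≈ 447 K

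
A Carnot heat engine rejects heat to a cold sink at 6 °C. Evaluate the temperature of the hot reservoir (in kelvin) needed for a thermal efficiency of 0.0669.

T_C = 6 °C → 6 + 273.15 = 279.15 K.
From η = 1 − T_C/T_H, solving for T_H gives T_H = T_C/(1 − η) = 279.15/(1 − 0.0669) = 299.2 K.

T_H ≈ 299.2 K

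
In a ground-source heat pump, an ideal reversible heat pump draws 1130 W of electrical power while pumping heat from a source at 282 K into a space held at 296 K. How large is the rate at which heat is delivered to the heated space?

Q̇_H ≈ 23900 W

COP_HP = T_H/(T_H − T_C) = 296.00/14.00 = 21.1429.
Q_H = COP_HP · W = 21.1429 × 1130 = 23900 W.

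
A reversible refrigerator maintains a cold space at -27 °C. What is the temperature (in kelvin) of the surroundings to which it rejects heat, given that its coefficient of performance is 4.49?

T_H ≈ 301.0 K

T_C = -27 °C → -27 + 273.15 = 246.15 K.
COP_R = T_C/(T_H − T_C) ⇒ T_H = T_C·(1 + 1/COP_R) = 246.15 × (1 + 1/4.49) = 301.0 K.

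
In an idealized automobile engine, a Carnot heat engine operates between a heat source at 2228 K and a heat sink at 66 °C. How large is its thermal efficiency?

T_C = 66 °C → 66 + 273.15 = 339.15 K.
Carnot efficiency: η = 1 − T_C/T_H = 1 − 339.15/2228.00 = 0.848.

η ≈ 0.848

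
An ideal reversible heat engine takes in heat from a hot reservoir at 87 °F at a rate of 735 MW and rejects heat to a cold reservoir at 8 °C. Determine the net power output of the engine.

T_H = 87 °F → (87 − 32) × 5/9 = 30.56 °C = 303.71 K.
T_C = 8 °C → 8 + 273.15 = 281.15 K.
For a reversible engine, η = 1 − T_C/T_H = 1 − 281.15/303.71 = 0.0743.
W = η·Q_H = 0.0743 × 735 = 54.6 MW.

Ẇ ≈ 54.6 MW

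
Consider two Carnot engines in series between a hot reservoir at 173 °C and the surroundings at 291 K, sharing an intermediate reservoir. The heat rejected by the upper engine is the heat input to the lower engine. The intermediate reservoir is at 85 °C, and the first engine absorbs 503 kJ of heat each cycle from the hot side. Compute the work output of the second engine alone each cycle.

T_H = 173 °C → 173 + 273.15 = 446.15 K.
T_m = 85 °C → 85 + 273.15 = 358.15 K.
Heat entering the second stage: Q_m = Q_H·(T_m/T_H) = 503 × 358.15/446.15 = 404 kJ.
Second-stage efficiency η₂ = 1 − T_C/T_m = 1 − 291.00/358.15 = 0.1875, so W₂ = η₂·Q_m = 75.7 kJ.

W₂ ≈ 75.7 kJ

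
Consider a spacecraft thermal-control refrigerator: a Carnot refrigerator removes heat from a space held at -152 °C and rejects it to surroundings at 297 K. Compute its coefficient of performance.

T_C = -152 °C → -152 + 273.15 = 121.15 K.
The reversible coefficient of performance is COP_R = T_C/(T_H − T_C) = 121.15/(297.00 − 121.15) = 0.689.

COP_R ≈ 0.689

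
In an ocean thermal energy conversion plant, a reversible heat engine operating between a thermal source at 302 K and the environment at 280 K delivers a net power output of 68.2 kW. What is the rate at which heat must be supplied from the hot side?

η_rev = 1 − T_C/T_H = 1 − 280.00/302.00 = 0.0728.
Q_H = W/η = 68.2/0.0728 = 936.2 kW.

Q̇_H ≈ 936.2 kW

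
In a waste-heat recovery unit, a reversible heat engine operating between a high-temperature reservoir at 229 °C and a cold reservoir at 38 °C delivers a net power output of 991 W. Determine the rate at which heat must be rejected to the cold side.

Q̇_C ≈ 1614 W

T_H = 229 °C → 229 + 273.15 = 502.15 K.
T_C = 38 °C → 38 + 273.15 = 311.15 K.
Carnot efficiency: η = 1 − T_C/T_H = 1 − 311.15/502.15 = 0.3804.
Since Q_C/Q_H = T_C/T_H and Q_H = W/η, Q_C = W·T_C/(T_H − T_C) = 991 × 311.15/191.00 = 1614 W.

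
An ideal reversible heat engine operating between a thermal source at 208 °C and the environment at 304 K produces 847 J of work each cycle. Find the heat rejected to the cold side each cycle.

Q_C ≈ 1454 J

T_H = 208 °C → 208 + 273.15 = 481.15 K.
The Carnot efficiency is η = 1 − T_C/T_H = 1 − 304.00/481.15 = 0.3682.
Since Q_C/Q_H = T_C/T_H and Q_H = W/η, Q_C = W·T_C/(T_H − T_C) = 847 × 304.00/177.15 = 1454 J.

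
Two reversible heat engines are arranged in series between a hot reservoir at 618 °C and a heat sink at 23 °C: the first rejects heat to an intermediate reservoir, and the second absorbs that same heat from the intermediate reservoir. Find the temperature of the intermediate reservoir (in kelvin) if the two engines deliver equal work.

T_H = 618 °C → 618 + 273.15 = 891.15 K.
T_C = 23 °C → 23 + 273.15 = 296.15 K.
For reversible stages Q_m = Q_H·(T_m/T_H). Setting W₁ = Q_H(1 − T_m/T_H) equal to W₂ = Q_m(1 − T_C/T_m) = Q_H·(T_m − T_C)/T_H gives T_H − T_m = T_m − T_C, so T_m = (T_H + T_C)/2 = (891.15 + 296.15)/2 = 594 K.

T_m ≈ 594 K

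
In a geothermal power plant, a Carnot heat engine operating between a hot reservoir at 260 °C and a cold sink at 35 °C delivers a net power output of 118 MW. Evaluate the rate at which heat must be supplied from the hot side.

Q̇_H ≈ 280 MW

T_H = 260 °C → 260 + 273.15 = 533.15 K.
T_C = 35 °C → 35 + 273.15 = 308.15 K.
For a reversible engine, η = 1 − T_C/T_H = 1 − 308.15/533.15 = 0.4220.
Q_H = W/η = 118/0.4220 = 280 MW.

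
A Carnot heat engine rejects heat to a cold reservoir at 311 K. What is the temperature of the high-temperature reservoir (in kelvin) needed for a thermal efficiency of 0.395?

From η = 1 − T_C/T_H, solving for T_H gives T_H = T_C/(1 − η) = 311.00/(1 − 0.395) = 514 K.

T_H ≈ 514 K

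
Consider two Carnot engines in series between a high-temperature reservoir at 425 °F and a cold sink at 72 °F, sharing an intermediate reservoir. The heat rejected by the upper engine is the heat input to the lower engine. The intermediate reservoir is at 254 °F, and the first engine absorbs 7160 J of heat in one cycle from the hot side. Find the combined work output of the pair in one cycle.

W_total ≈ 2857 J

T_H = 425 °F → (425 − 32) × 5/9 = 218.33 °C = 491.48 K.
T_C = 72 °F → (72 − 32) × 5/9 = 22.22 °C = 295.37 K.
Two reversible stages in series are equivalent to a single Carnot engine between T_H and T_C, so η_total = 1 − T_C/T_H = 1 − 295.37/491.48 = 0.3990.
W_total = η_total · Q_H = 0.3990 × 7160 = 2857 J.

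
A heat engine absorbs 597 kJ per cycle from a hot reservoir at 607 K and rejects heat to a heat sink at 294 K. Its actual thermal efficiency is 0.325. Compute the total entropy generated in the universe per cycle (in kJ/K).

W = η·Q_H = 0.325 × 597 = 194.0 kJ, so Q_C = Q_H − W = 403.0 kJ.
Entropy balance on the reservoirs: −Q_H/T_H = -0.9835 kJ/K, +Q_C/T_C = 1.371 kJ/K.
ΔS_univ = −Q_H/T_H + Q_C/T_C = 0.3871 kJ/K (> 0, since η = 0.325 < η_Carnot = 0.516).

ΔS_univ ≈ 0.3871 kJ/K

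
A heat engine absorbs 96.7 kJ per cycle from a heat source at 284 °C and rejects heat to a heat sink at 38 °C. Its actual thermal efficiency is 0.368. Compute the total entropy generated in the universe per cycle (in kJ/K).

T_H = 284 °C → 284 + 273.15 = 557.15 K.
T_C = 38 °C → 38 + 273.15 = 311.15 K.
W = η·Q_H = 0.368 × 96.7 = 35.59 kJ, so Q_C = Q_H − W = 61.11 kJ.
The hot reservoir loses entropy Q_H/T_H = 96.7/557.15 = 0.1736 kJ/K; the cold reservoir gains Q_C/T_C = 61.11/311.15 = 0.1964 kJ/K.
ΔS_univ = −Q_H/T_H + Q_C/T_C = 0.02285 kJ/K (> 0, since η = 0.368 < η_Carnot = 0.442).

ΔS_univ ≈ 0.02285 kJ/K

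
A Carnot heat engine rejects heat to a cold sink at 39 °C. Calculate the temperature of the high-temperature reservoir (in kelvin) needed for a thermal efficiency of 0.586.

T_C = 39 °C → 39 + 273.15 = 312.15 K.
From η = 1 − T_C/T_H, solving for T_H gives T_H = T_C/(1 − η) = 312.15/(1 − 0.586) = 754.0 K.

T_H ≈ 754.0 K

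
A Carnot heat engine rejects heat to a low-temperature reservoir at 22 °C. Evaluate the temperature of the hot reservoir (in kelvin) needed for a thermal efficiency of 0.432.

T_H ≈ 520 K

T_C = 22 °C → 22 + 273.15 = 295.15 K.
From η = 1 − T_C/T_H, solving for T_H gives T_H = T_C/(1 − η) = 295.15/(1 − 0.432) = 520 K.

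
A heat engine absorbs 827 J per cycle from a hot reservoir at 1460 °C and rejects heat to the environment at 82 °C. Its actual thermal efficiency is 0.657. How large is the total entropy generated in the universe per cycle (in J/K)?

ΔS_univ ≈ 0.322 J/K

T_H = 1460 °C → 1460 + 273.15 = 1733.15 K.
T_C = 82 °C → 82 + 273.15 = 355.15 K.
W = η·Q_H = 0.657 × 827 = 543.3 J, so Q_C = Q_H − W = 283.7 J.
Entropy balance on the reservoirs: −Q_H/T_H = -0.4772 J/K, +Q_C/T_C = 0.7987 J/K.
ΔS_univ = −Q_H/T_H + Q_C/T_C = 0.322 J/K (> 0, since η = 0.657 < η_Carnot = 0.795).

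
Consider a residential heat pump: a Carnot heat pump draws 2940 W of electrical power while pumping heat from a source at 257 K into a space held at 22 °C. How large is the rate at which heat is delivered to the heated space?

T_H = 22 °C → 22 + 273.15 = 295.15 K.
The Carnot heat-pump COP is COP_HP = T_H/(T_H − T_C) = 295.15/38.15 = 7.7366.
Q_H = COP_HP · W = 7.7366 × 2940 = 22700 W.

Q̇_H ≈ 22700 W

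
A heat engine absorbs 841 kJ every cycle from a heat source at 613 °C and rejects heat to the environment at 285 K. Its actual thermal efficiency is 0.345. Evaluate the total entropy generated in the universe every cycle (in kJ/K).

T_H = 613 °C → 613 + 273.15 = 886.15 K.
W = η·Q_H = 0.345 × 841 = 290.1 kJ, so Q_C = Q_H − W = 550.9 kJ.
Entropy balance on the reservoirs: −Q_H/T_H = -0.9490 kJ/K, +Q_C/T_C = 1.933 kJ/K.
ΔS_univ = −Q_H/T_H + Q_C/T_C = 0.984 kJ/K (> 0, since η = 0.345 < η_Carnot = 0.678).

ΔS_univ ≈ 0.984 kJ/K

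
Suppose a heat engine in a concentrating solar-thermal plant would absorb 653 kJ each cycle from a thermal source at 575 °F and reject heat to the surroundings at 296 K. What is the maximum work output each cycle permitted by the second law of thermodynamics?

W_max ≈ 317 kJ

T_H = 575 °F → (575 − 32) × 5/9 = 301.67 °C = 574.82 K.
The upper bound on efficiency is η_max = 1 − T_C/T_H = 1 − 296.00/574.82 = 0.4851.
W_max = η_max · Q_H = 0.4851 × 653 = 317 kJ.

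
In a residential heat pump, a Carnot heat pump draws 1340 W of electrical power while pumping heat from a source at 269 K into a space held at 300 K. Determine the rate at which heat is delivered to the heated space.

Q̇_H ≈ 13000 W

COP_HP = T_H/(T_H − T_C) = 300.00/31.00 = 9.6774.
Q_H = COP_HP · W = 9.6774 × 1340 = 13000 W.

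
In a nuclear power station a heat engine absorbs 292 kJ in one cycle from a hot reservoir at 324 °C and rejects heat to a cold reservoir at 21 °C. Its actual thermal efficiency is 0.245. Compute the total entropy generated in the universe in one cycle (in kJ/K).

ΔS_univ ≈ 0.2605 kJ/K

T_H = 324 °C → 324 + 273.15 = 597.15 K.
T_C = 21 °C → 21 + 273.15 = 294.15 K.
W = η·Q_H = 0.245 × 292 = 71.54 kJ, so Q_C = Q_H − W = 220.5 kJ.
The hot reservoir loses entropy Q_H/T_H = 292/597.15 = 0.4890 kJ/K; the cold reservoir gains Q_C/T_C = 220.5/294.15 = 0.7495 kJ/K.
ΔS_univ = −Q_H/T_H + Q_C/T_C = 0.2605 kJ/K (> 0, since η = 0.245 < η_Carnot = 0.507).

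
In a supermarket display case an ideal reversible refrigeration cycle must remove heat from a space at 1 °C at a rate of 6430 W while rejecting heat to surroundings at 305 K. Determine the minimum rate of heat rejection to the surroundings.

T_C = 1 °C → 1 + 273.15 = 274.15 K.
For a reversible cycle Q_H/Q_C = T_H/T_C, so Q_H = Q_C·T_H/T_C = 6430 × 305.00/274.15 = 7150 W.

Q̇_H ≈ 7150 W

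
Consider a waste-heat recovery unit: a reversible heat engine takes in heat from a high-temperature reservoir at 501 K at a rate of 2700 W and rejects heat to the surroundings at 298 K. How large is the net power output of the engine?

The Carnot efficiency is η = 1 − T_C/T_H = 1 − 298.00/501.00 = 0.4052.
W = η·Q_H = 0.4052 × 2700 = 1090 W.

Ẇ ≈ 1090 W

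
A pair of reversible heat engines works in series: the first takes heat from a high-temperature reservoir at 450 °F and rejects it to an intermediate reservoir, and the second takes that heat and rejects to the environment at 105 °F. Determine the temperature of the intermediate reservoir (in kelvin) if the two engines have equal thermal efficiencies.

T_m ≈ 398.2 K

T_H = 450 °F → (450 − 32) × 5/9 = 232.22 °C = 505.37 K.
T_C = 105 °F → (105 − 32) × 5/9 = 40.56 °C = 313.71 K.
Equal efficiencies require 1 − T_m/T_H = 1 − T_C/T_m, i.e. T_m/T_H = T_C/T_m, so T_m = √(T_H·T_C) = √(505.37 × 313.71) = 398.2 K.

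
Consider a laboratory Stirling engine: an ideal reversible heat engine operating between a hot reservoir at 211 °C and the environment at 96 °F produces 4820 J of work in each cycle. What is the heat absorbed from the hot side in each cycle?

T_H = 211 °C → 211 + 273.15 = 484.15 K.
T_C = 96 °F → (96 − 32) × 5/9 = 35.56 °C = 308.71 K.
Carnot efficiency: η = 1 − T_C/T_H = 1 − 308.71/484.15 = 0.3624.
Q_H = W/η = 4820/0.3624 = 13300 J.

Q_H ≈ 13300 J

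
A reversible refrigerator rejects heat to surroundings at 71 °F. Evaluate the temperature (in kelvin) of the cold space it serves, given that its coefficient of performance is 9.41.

T_C ≈ 266.5 K

T_H = 71 °F → (71 − 32) × 5/9 = 21.67 °C = 294.82 K.
COP_R = T_C/(T_H − T_C) ⇒ T_C = T_H·COP_R/(1 + COP_R) = 294.82 × 9.41/(1 + 9.41) = 266.5 K.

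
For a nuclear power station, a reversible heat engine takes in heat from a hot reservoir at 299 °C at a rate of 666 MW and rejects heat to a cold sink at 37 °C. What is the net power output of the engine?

Ẇ ≈ 305.0 MW

T_H = 299 °C → 299 + 273.15 = 572.15 K.
T_C = 37 °C → 37 + 273.15 = 310.15 K.
For a reversible engine, η = 1 − T_C/T_H = 1 − 310.15/572.15 = 0.4579.
W = η·Q_H = 0.4579 × 666 = 305.0 MW.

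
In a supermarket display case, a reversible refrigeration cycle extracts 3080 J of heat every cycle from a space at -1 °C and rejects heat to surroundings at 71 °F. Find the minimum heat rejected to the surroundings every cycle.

Q_H ≈ 3340 J

T_H = 71 °F → (71 − 32) × 5/9 = 21.67 °C = 294.82 K.
T_C = -1 °C → -1 + 273.15 = 272.15 K.
For a reversible cycle Q_H/Q_C = T_H/T_C, so Q_H = Q_C·T_H/T_C = 3080 × 294.82/272.15 = 3340 J.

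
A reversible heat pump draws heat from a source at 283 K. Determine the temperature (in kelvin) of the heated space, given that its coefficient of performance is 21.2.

T_H ≈ 297 K

COP_HP = T_H/(T_H − T_C) ⇒ T_H = T_C·COP_HP/(COP_HP − 1) = 283.00 × 21.2/(21.2 − 1) = 297 K.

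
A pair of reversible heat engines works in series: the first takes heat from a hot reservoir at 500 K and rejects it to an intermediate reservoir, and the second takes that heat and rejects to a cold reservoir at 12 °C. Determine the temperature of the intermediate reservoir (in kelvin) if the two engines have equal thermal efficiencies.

T_m ≈ 378 K

T_C = 12 °C → 12 + 273.15 = 285.15 K.
Equal efficiencies require 1 − T_m/T_H = 1 − T_C/T_m, i.e. T_m/T_H = T_C/T_m, so T_m = √(T_H·T_C) = √(500.00 × 285.15) = 378 K.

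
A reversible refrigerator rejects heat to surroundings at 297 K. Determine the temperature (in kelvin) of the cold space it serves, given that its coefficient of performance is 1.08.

T_C ≈ 154 K

COP_R = T_C/(T_H − T_C) ⇒ T_C = T_H·COP_R/(1 + COP_R) = 297.00 × 1.08/(1 + 1.08) = 154 K.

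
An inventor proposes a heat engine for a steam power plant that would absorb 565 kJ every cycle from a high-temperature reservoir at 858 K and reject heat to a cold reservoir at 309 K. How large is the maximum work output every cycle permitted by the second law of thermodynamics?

By the Carnot theorem, η_max = 1 − T_C/T_H = 1 − 309.00/858.00 = 0.6399.
W_max = η_max · Q_H = 0.6399 × 565 = 362 kJ.

W_max ≈ 362 kJ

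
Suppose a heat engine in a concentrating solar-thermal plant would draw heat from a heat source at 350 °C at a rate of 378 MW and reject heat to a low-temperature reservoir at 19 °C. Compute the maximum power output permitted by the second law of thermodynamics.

T_H = 350 °C → 350 + 273.15 = 623.15 K.
T_C = 19 °C → 19 + 273.15 = 292.15 K.
The upper bound on efficiency is η_max = 1 − T_C/T_H = 1 − 292.15/623.15 = 0.5312.
W_max = η_max · Q_H = 0.5312 × 378 = 201 MW.

Ẇ_max ≈ 201 MW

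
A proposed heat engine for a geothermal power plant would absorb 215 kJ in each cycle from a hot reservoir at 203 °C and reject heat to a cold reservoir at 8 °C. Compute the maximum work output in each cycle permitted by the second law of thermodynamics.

T_H = 203 °C → 203 + 273.15 = 476.15 K.
T_C = 8 °C → 8 + 273.15 = 281.15 K.
No engine can exceed the Carnot limit: η_max = 1 − T_C/T_H = 1 − 281.15/476.15 = 0.4095.
W_max = η_max · Q_H = 0.4095 × 215 = 88.0 kJ.

W_max ≈ 88.0 kJ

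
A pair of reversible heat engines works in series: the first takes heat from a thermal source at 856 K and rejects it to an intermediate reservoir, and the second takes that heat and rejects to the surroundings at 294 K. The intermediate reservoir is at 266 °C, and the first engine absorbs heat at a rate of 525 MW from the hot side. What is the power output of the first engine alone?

Ẇ₁ ≈ 194.3 MW

T_m = 266 °C → 266 + 273.15 = 539.15 K.
First-stage efficiency η₁ = 1 − T_m/T_H = 1 − 539.15/856.00 = 0.3702.
W₁ = η₁·Q_H = 0.3702 × 525 = 194.3 MW.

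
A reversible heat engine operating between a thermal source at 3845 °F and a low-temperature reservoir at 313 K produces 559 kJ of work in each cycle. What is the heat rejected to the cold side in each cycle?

T_H = 3845 °F → (3845 − 32) × 5/9 = 2118.33 °C = 2391.48 K.
Since the cycle is reversible, η = 1 − T_C/T_H = 1 − 313.00/2391.48 = 0.8691.
Since Q_C/Q_H = T_C/T_H and Q_H = W/η, Q_C = W·T_C/(T_H − T_C) = 559 × 313.00/2078.48 = 84.2 kJ.

Q_C ≈ 84.2 kJ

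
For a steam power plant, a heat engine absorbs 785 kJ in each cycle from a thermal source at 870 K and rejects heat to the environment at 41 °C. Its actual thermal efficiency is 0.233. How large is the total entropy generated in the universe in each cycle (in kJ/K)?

T_C = 41 °C → 41 + 273.15 = 314.15 K.
W = η·Q_H = 0.233 × 785 = 182.9 kJ, so Q_C = Q_H − W = 602.1 kJ.
The hot reservoir loses entropy Q_H/T_H = 785/870.00 = 0.9023 kJ/K; the cold reservoir gains Q_C/T_C = 602.1/314.15 = 1.917 kJ/K.
ΔS_univ = −Q_H/T_H + Q_C/T_C = 1.014 kJ/K (> 0, since η = 0.233 < η_Carnot = 0.639).

ΔS_univ ≈ 1.014 kJ/K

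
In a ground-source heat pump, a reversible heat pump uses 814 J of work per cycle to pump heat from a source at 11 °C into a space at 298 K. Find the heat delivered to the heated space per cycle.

Q_H ≈ 17510 J

T_C = 11 °C → 11 + 273.15 = 284.15 K.
For a reversible heat pump, COP_HP = T_H/(T_H − T_C) = 298.00/13.85 = 21.5162.
Q_H = COP_HP · W = 21.5162 × 814 = 17510 J.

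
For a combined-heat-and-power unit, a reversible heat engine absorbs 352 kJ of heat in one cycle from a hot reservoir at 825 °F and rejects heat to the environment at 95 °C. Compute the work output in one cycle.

W ≈ 170 kJ

T_H = 825 °F → (825 − 32) × 5/9 = 440.56 °C = 713.71 K.
T_C = 95 °C → 95 + 273.15 = 368.15 K.
The Carnot efficiency is η = 1 − T_C/T_H = 1 − 368.15/713.71 = 0.4842.
W = η·Q_H = 0.4842 × 352 = 170 kJ.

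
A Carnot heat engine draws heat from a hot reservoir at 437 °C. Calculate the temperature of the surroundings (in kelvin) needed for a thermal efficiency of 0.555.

T_H = 437 °C → 437 + 273.15 = 710.15 K.
From η = 1 − T_C/T_H, T_C = T_H·(1 − η) = 710.15 × (1 − 0.555) = 316 K.

T_C ≈ 316 K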